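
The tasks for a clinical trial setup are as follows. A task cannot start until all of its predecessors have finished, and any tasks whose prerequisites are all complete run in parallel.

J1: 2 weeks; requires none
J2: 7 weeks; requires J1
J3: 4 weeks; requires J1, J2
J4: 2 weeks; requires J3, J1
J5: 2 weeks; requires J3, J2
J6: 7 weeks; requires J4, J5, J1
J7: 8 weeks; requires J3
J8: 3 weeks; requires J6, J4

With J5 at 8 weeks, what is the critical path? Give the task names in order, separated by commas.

As given, the longest chain is J1→J2→J3→J5→J6→J8 = 2+7+4+2+7+3 = 25, so the finish is 25 weeks.
J5 is on the critical path; changing it to 8 makes that path 31 weeks.
That remains the longest chain; total 31 weeks.

J1, J2, J3, J5, J6, J8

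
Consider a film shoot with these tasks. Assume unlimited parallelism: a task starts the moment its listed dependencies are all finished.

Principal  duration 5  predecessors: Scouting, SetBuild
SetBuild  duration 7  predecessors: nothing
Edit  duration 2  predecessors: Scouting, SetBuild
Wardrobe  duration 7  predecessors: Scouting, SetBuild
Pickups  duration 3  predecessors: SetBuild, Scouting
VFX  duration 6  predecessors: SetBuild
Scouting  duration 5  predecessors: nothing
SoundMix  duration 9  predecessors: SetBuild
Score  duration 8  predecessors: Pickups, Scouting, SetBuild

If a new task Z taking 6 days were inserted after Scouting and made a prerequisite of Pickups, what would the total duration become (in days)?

22

Originally the job takes 18 days.
With Z inserted, Pickups now waits for max(SetBuild, Scouting, Z).
New critical path: Scouting→Z→Pickups→Score = 5+6+3+8 = 22 ⇒ 22 days.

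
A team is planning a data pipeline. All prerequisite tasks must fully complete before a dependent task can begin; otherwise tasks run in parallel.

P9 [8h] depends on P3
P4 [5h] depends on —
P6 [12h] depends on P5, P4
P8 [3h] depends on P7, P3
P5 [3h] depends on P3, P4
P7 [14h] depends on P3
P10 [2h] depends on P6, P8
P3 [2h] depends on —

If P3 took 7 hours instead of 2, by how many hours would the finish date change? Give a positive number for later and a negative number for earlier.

4

Critical path before the change: P4→P5→P6→P10 = 5+3+12+2 = 22 giving 22 hours.
P3 has 1 hour of float (longest path through it is 21).
New critical path: P3→P7→P8→P10 = 7+14+3+2 = 26 ⇒ 26 hours.
Change in finish: 26 − 22 = +4 hours.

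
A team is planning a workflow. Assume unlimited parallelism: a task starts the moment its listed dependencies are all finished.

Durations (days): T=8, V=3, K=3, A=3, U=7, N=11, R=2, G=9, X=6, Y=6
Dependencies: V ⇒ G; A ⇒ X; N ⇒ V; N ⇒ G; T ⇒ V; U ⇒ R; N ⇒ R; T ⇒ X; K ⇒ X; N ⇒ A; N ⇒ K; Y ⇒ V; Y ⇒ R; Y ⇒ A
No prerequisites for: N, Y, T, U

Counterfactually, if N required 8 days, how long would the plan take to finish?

20

Baseline: N→V→G = 11+3+9 = 23 → 23 days.
N is on the critical path; changing it to 8 makes that path 20 days.
No other chain overtakes it, so the finish is 20 days.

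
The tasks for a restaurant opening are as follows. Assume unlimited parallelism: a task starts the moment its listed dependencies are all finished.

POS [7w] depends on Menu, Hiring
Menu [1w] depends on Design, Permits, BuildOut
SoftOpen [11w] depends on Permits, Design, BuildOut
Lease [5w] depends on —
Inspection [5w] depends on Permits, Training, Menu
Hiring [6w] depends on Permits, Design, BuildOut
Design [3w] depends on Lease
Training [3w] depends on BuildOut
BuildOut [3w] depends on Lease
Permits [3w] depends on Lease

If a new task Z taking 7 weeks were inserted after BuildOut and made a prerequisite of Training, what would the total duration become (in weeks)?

23

Originally the restaurant opening takes 21 weeks.
With Z inserted, Training now waits for max(BuildOut, Z).
New critical path: Lease→BuildOut→Z→Training→Inspection = 5+3+7+3+5 = 23 ⇒ 23 weeks.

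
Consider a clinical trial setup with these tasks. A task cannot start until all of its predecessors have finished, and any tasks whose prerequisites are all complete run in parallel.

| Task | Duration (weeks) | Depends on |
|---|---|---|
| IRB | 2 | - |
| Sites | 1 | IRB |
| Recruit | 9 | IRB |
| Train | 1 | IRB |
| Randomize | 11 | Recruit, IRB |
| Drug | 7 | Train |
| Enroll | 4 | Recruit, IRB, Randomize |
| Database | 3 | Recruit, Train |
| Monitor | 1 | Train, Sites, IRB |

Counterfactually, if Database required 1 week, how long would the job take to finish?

26

Actual critical path: IRB→Recruit→Randomize→Enroll = 2+9+11+4 = 26 ⇒ 26 weeks.
Database is off the critical path — its longest chain is 14 weeks, giving 12 of slack.
The critical path is still IRB→Recruit→Randomize→Enroll; finish is now 26 weeks.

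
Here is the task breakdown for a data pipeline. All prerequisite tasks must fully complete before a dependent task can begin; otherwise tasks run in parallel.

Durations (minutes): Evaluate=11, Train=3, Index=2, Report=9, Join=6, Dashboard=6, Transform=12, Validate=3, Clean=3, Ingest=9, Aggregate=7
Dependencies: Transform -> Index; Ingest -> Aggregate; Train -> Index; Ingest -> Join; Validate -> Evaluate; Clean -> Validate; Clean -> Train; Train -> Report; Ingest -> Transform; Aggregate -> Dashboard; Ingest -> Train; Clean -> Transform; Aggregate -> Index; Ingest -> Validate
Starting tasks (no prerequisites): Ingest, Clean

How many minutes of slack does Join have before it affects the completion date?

8

Critical path: Ingest→Validate→Evaluate = 9+3+11 = 23, so the finish is 23 minutes.
Join finishes as early as 15 and must finish by 23.
Slack of Join = 17 − 9 = 8 minutes.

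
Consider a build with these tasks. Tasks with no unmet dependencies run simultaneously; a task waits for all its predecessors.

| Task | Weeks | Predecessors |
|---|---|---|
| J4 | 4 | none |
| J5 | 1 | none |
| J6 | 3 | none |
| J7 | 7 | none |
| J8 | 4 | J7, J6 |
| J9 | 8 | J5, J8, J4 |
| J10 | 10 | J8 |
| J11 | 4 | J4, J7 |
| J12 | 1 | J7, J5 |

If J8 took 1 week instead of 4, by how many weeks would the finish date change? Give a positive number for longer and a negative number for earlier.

Baseline: J7→J8→J10 = 7+4+10 = 21 → 21 weeks.
J8 is on the critical path; changing it to 1 makes that path 18 weeks.
No other chain overtakes it, so the finish is 18 weeks.
Change in finish: 18 − 21 = -3 weeks.

-3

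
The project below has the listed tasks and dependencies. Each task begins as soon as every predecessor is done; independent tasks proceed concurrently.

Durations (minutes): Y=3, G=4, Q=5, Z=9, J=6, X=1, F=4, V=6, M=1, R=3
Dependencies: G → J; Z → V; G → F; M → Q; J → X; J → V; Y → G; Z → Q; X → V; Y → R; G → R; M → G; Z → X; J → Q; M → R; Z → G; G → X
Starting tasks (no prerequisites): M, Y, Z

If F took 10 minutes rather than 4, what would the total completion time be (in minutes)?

26

Baseline: Z→G→J→X→V = 9+4+6+1+6 = 26 → 26 minutes.
F has 9 minutes of float (longest path through it is 17).
That remains the longest chain; total 26 minutes.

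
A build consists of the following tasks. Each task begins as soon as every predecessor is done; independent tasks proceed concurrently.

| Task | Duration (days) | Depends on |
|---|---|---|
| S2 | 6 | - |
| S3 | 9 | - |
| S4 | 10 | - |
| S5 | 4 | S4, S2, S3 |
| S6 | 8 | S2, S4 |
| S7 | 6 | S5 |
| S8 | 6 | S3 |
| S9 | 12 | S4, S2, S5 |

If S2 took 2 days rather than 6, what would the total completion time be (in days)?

26

Actual critical path: S4→S5→S9 = 10+4+12 = 26 ⇒ 26 days.
The longest path through S2 is only 22 days, so S2 has float 4.
No other chain overtakes it, so the finish is 26 days.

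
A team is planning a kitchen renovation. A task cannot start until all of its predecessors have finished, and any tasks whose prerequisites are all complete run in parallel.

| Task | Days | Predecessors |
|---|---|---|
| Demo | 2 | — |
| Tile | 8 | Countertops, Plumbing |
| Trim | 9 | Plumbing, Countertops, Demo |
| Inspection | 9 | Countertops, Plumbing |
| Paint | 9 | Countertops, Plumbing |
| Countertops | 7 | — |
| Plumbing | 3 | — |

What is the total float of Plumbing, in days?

Countertops→Paint = 7+9 = 16 sets the makespan at 16 days.
Plumbing finishes as early as 3 and must finish by 7.
So Plumbing can slip 7 − 3 = 4 days.

4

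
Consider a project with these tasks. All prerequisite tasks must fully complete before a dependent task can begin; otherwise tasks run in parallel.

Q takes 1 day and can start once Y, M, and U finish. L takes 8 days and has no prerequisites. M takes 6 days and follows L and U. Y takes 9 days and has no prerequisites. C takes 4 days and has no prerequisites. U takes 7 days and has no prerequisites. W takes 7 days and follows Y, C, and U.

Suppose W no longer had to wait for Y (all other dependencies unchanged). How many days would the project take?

15

With the dependency in place, Y→W = 9+7 = 16 sets the finish at 16 days.
Without Y→W, W's earliest start moves from 9 to 7.
New critical path: L→M→Q = 8+6+1 = 15 ⇒ 15 days.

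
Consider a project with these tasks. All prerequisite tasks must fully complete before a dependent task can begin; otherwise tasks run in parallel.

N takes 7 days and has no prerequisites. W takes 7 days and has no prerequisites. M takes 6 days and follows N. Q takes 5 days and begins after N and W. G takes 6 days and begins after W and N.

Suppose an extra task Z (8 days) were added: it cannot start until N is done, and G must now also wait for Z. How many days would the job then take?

Originally the job takes 13 days.
With Z inserted, G now waits for max(W, N, Z).
New critical path: N→Z→G = 7+8+6 = 21 ⇒ 21 days.

21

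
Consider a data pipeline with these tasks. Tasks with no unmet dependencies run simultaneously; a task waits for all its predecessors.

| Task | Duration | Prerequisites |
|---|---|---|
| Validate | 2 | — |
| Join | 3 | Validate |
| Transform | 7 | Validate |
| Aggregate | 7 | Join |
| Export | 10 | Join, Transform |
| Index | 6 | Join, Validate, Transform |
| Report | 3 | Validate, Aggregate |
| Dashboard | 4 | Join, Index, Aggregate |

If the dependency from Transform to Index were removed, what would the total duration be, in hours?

With the dependency in place, Validate→Transform→Export = 2+7+10 = 19 sets the finish at 19 hours.
Without Transform→Index, Index's earliest start moves from 9 to 5.
The longest chain is now Validate→Transform→Export = 2+7+10 = 19, so the data pipeline takes 19 hours.

19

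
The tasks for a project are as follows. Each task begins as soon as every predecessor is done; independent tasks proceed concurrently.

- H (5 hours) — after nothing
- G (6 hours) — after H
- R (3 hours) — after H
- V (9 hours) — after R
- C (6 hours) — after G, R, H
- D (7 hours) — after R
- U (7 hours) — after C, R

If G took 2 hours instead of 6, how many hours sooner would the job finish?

As given, the longest chain is H→G→C→U = 5+6+6+7 = 24, so the finish is 24 hours.
Since G is critical, the -4 change carries straight to that chain (now 20 hours).
New critical path: H→R→C→U = 5+3+6+7 = 21 ⇒ 21 hours.
Change in finish: 21 − 24 = -3 hours.

3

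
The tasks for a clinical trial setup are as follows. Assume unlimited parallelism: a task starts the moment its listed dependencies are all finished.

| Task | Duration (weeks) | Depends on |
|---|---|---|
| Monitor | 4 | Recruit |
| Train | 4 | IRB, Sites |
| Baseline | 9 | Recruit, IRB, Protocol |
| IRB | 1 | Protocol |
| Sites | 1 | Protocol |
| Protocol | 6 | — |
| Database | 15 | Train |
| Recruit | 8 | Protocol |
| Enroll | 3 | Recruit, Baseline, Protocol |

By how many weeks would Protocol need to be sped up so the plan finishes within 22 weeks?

Current finish: 26 weeks; target: 22.
Protocol is on every critical path, so each week cut from Protocol cuts the finish by one (this holds down to a finish of 21).
Need 26 − 22 = 4 weeks off Protocol → Protocol becomes 2 weeks, finish becomes 22.

4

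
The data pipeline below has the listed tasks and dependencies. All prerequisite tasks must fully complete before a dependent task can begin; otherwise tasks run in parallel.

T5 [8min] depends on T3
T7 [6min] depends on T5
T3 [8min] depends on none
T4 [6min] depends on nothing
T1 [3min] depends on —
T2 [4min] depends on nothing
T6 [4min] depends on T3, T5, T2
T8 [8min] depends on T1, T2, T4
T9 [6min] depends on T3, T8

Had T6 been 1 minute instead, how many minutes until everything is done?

Actual critical path: T3→T5→T7 = 8+8+6 = 22 ⇒ 22 minutes.
T6 has 2 minutes of float (longest path through it is 20).
That remains the longest chain; total 22 minutes.

22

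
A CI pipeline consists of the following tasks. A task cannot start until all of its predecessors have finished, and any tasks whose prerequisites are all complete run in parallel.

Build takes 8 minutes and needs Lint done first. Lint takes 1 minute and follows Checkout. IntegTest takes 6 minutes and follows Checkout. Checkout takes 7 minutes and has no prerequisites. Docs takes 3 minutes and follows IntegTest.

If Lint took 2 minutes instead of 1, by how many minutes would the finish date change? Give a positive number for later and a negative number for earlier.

1

Baseline: Checkout→Lint→Build = 7+1+8 = 16 → 16 minutes.
Since Lint is critical, the +1 change carries straight to that chain (now 17 minutes).
That remains the longest chain; total 17 minutes.
Change in finish: 17 − 16 = +1 minutes.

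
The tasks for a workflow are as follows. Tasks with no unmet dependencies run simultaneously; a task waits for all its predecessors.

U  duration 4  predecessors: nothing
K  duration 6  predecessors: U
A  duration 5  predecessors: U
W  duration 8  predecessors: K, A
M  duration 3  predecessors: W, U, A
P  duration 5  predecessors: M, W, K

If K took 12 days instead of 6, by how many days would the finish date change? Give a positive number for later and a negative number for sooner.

6

The binding path is U→K→W→M→P = 4+6+8+3+5 = 26; finish at 26 days.
K is on the critical path; changing it to 12 makes that path 32 days.
That remains the longest chain; total 32 days.
Change in finish: 32 − 26 = +6 days.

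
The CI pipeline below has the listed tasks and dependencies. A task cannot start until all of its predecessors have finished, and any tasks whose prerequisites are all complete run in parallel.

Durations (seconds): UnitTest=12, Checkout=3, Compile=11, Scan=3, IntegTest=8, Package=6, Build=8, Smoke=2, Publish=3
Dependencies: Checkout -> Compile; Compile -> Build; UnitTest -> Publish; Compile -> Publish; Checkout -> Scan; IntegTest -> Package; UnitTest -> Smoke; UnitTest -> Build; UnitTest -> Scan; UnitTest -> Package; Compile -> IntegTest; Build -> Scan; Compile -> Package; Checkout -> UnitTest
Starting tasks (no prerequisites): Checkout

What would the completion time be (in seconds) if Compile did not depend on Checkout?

With the dependency in place, Checkout→Compile→IntegTest→Package = 3+11+8+6 = 28 sets the finish at 28 seconds.
Without Checkout→Compile, Compile's earliest start moves from 3 to 0.
New critical path: Checkout→UnitTest→Build→Scan = 3+12+8+3 = 26 ⇒ 26 seconds.

26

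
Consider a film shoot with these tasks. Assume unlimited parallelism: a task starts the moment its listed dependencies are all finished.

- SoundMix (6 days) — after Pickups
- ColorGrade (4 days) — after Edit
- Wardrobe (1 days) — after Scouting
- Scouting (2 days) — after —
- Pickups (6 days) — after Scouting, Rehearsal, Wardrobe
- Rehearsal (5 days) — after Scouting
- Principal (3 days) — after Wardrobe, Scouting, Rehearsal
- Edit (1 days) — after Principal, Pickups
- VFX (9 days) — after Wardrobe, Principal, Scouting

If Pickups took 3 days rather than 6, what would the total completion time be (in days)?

As given, the longest chain is Scouting→Rehearsal→Pickups→SoundMix = 2+5+6+6 = 19, so the finish is 19 days.
Pickups lies on that path, so at 3 days the path becomes 16 days.
New critical path: Scouting→Rehearsal→Principal→VFX = 2+5+3+9 = 19 ⇒ 19 days.

19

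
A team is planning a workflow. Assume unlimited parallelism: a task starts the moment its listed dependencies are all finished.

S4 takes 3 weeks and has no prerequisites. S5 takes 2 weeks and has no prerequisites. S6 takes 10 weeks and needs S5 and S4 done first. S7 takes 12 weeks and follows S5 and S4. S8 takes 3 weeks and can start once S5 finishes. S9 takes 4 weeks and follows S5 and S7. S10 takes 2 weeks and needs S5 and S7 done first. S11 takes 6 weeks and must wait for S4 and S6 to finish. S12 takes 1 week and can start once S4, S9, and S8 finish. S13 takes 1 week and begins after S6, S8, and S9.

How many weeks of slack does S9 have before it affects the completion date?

The longest chain is S4→S7→S9→S12 = 3+12+4+1 = 20; overall finish 20 weeks.
The longest chain containing S9 totals 20 weeks.
Float = 20 − 20 = 0.

0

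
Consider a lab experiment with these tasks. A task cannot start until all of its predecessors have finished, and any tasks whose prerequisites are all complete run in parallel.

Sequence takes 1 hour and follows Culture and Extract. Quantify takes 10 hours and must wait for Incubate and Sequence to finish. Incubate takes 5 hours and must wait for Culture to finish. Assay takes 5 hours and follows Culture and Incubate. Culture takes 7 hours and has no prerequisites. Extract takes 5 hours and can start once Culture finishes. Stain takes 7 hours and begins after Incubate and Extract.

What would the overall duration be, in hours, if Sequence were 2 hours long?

Baseline: Culture→Extract→Sequence→Quantify = 7+5+1+10 = 23 → 23 hours.
Sequence is on the critical path; changing it to 2 makes that path 24 hours.
No other chain overtakes it, so the finish is 24 hours.

24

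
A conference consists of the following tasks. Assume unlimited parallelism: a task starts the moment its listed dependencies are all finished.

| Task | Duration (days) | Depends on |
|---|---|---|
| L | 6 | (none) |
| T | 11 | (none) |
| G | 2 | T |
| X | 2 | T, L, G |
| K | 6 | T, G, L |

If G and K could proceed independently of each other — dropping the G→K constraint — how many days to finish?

17

Original critical path: T→G→K = 11+2+6 = 19 ⇒ 19 days.
Without G→K, K's earliest start moves from 13 to 11.
After: T→K = 11+6 = 17 → 17 days.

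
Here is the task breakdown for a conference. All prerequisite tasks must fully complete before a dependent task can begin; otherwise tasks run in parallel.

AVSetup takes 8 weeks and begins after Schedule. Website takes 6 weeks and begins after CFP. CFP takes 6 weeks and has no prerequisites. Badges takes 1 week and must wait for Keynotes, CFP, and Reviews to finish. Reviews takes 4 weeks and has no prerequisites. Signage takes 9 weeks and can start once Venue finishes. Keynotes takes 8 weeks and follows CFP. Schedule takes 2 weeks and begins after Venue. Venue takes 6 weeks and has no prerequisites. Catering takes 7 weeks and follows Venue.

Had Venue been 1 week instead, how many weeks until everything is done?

Baseline: Venue→Schedule→AVSetup = 6+2+8 = 16 → 16 weeks.
Venue is on the critical path; changing it to 1 makes that path 11 weeks.
Now CFP→Keynotes→Badges = 6+8+1 = 15 is longest, so the finish becomes 15 weeks.

15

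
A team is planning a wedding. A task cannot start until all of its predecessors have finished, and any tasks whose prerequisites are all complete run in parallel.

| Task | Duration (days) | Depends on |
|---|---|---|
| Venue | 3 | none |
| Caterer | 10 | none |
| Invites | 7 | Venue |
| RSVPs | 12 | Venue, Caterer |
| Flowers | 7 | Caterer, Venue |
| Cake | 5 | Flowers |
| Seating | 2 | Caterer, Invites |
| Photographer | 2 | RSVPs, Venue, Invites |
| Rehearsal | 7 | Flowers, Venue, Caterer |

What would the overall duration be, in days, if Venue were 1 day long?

24

Baseline: Caterer→RSVPs→Photographer = 10+12+2 = 24 → 24 days.
Venue is off the critical path — its longest chain is 17 days, giving 7 of slack.
That remains the longest chain; total 24 days.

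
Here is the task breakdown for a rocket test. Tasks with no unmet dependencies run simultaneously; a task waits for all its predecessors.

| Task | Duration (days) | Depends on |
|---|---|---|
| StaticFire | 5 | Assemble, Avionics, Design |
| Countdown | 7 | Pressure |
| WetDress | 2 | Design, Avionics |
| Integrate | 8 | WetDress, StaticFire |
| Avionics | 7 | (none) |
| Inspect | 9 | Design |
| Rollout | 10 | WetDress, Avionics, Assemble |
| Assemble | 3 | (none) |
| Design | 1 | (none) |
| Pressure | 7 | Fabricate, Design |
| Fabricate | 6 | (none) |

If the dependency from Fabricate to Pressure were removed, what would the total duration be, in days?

20

With the dependency in place, Fabricate→Pressure→Countdown = 6+7+7 = 20 sets the finish at 20 days.
Without Fabricate→Pressure, Pressure's earliest start moves from 6 to 1.
The longest chain is now Avionics→StaticFire→Integrate = 7+5+8 = 20, so the project takes 20 days.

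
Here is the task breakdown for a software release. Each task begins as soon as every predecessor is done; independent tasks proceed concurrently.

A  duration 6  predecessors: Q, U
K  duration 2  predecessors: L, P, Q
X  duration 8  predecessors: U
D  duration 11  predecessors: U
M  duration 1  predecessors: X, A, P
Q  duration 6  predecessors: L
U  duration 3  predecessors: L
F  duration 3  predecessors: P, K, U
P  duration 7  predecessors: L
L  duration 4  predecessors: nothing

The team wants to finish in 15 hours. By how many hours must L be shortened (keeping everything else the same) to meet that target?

Current finish: 18 hours; target: 15.
L is on every critical path, so each hour cut from L cuts the finish by one (this holds down to a finish of 15).
Need 18 − 15 = 3 hours off L → L becomes 1 hour, finish becomes 15.

3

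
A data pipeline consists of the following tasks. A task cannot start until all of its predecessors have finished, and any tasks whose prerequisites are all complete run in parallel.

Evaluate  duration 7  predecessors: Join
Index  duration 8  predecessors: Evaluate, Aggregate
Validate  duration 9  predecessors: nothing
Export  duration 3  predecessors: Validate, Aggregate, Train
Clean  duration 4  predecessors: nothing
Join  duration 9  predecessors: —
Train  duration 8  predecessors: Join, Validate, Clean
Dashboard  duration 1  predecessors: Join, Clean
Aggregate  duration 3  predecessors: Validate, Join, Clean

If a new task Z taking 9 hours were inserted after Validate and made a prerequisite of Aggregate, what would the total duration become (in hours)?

29

Originally the data pipeline takes 24 hours.
With Z inserted, Aggregate now waits for max(Validate, Join, Clean, Z).
New critical path: Validate→Z→Aggregate→Index = 9+9+3+8 = 29 ⇒ 29 hours.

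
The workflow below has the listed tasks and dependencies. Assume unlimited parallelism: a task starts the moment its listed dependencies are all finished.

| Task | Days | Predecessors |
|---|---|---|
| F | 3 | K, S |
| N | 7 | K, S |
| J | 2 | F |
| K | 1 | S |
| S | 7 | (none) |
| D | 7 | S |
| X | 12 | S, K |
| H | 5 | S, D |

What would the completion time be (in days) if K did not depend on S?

Original critical path: S→K→X = 7+1+12 = 20 ⇒ 20 days.
Without S→K, K's earliest start moves from 7 to 0.
New critical path: S→D→H = 7+7+5 = 19 ⇒ 19 days.

19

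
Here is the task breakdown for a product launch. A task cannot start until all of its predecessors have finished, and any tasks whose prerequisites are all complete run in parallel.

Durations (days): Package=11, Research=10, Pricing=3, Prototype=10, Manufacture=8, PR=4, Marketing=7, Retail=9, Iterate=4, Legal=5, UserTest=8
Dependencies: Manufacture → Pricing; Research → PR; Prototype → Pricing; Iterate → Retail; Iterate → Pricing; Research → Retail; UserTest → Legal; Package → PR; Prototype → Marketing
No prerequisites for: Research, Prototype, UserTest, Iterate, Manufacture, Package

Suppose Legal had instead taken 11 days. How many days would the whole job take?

As given, the longest chain is Research→Retail = 10+9 = 19, so the finish is 19 days.
Legal has 6 days of float (longest path through it is 13).
The critical path is still Research→Retail; finish is now 19 days.

19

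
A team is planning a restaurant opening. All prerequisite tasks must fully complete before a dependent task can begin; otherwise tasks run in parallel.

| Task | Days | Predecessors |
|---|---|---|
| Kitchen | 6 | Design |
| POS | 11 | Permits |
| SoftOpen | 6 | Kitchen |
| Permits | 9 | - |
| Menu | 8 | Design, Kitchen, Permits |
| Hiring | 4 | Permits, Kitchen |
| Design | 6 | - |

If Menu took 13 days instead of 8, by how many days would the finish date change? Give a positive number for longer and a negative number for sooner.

5

The binding path is Design→Kitchen→Menu = 6+6+8 = 20; finish at 20 days.
Since Menu is critical, the +5 change carries straight to that chain (now 25 days).
No other chain overtakes it, so the finish is 25 days.
Change in finish: 25 − 20 = +5 days.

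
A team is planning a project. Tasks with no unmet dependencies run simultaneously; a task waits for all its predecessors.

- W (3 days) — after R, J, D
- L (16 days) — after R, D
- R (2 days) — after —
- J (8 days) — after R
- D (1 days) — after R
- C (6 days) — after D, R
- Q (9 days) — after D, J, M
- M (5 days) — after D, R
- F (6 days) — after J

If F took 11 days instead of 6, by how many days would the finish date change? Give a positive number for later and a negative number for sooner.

Actual critical path: R→D→L = 2+1+16 = 19 ⇒ 19 days.
F is off the critical path — its longest chain is 16 days, giving 3 of slack.
Now R→J→F = 2+8+11 = 21 is longest, so the finish becomes 21 days.
Change in finish: 21 − 19 = +2 days.

2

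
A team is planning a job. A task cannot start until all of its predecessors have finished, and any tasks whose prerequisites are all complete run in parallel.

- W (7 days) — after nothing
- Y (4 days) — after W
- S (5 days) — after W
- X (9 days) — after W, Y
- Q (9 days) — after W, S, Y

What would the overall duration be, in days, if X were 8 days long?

21

As given, the longest chain is W→S→Q = 7+5+9 = 21, so the finish is 21 days.
X is off the critical path — its longest chain is 20 days, giving 1 of slack.
That remains the longest chain; total 21 days.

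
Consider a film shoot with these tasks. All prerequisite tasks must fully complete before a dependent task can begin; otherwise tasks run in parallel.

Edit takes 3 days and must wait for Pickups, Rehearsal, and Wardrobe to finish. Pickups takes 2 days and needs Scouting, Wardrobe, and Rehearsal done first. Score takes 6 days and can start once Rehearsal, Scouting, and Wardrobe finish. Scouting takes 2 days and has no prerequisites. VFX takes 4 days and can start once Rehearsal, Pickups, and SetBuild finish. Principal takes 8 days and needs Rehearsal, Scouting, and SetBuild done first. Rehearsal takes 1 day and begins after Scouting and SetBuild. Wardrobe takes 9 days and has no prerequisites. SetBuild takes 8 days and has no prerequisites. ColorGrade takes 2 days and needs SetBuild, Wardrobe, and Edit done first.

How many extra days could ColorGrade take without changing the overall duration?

The longest chain is SetBuild→Rehearsal→Principal = 8+1+8 = 17; overall finish 17 days.
ColorGrade finishes as early as 16 and must finish by 17.
Float = 17 − 16 = 1.

1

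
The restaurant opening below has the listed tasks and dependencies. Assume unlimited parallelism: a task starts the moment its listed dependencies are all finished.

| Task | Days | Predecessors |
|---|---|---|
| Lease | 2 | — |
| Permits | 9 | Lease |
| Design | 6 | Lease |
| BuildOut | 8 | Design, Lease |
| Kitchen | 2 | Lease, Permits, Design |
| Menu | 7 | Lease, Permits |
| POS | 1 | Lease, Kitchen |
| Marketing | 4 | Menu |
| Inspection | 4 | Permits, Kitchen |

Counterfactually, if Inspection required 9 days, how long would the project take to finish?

22

The binding path is Lease→Permits→Menu→Marketing = 2+9+7+4 = 22; finish at 22 days.
The longest path through Inspection is only 17 days, so Inspection has float 5.
New critical path: Lease→Permits→Kitchen→Inspection = 2+9+2+9 = 22 ⇒ 22 days.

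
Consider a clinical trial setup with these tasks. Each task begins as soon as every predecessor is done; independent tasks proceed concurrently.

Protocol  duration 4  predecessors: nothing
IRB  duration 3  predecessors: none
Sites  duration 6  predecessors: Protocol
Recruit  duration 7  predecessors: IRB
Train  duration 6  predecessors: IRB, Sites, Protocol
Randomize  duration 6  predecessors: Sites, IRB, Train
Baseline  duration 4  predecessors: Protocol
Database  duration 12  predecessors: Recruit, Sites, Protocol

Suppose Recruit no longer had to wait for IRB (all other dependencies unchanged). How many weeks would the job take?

22

With the dependency in place, Protocol→Sites→Train→Randomize = 4+6+6+6 = 22 sets the finish at 22 weeks.
Without IRB→Recruit, Recruit's earliest start moves from 3 to 0.
After: Protocol→Sites→Train→Randomize = 4+6+6+6 = 22 → 22 weeks.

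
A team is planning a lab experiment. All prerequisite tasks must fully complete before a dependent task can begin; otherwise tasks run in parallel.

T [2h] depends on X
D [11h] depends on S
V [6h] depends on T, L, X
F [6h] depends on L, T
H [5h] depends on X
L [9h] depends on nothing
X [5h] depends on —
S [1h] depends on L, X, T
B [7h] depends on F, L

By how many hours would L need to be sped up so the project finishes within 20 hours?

2

Current finish: 22 hours; target: 20.
L is on every critical path, so each hour cut from L cuts the finish by one (this holds down to a finish of 20).
Need 22 − 20 = 2 hours off L → L becomes 7 hours, finish becomes 20.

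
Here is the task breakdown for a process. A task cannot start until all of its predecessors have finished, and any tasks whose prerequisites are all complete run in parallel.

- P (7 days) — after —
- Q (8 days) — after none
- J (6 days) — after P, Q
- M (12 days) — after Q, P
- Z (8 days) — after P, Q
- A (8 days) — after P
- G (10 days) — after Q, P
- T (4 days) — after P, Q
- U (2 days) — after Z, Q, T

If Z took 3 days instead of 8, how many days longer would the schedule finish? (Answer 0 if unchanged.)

Baseline: Q→M = 8+12 = 20 → 20 days.
The longest path through Z is only 18 days, so Z has float 2.
That remains the longest chain; total 20 days.
Change in finish: 20 − 20 = +0 days.

0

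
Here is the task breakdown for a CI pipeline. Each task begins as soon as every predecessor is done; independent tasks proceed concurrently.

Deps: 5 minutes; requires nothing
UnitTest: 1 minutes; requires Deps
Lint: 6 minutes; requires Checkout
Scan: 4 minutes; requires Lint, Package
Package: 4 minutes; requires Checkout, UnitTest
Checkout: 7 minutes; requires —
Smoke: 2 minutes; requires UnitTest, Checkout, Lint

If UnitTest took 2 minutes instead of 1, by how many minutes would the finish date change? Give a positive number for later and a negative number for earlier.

Baseline: Checkout→Lint→Scan = 7+6+4 = 17 → 17 minutes.
UnitTest is off the critical path — its longest chain is 14 minutes, giving 3 of slack.
The critical path is still Checkout→Lint→Scan; finish is now 17 minutes.
Change in finish: 17 − 17 = +0 minutes.

0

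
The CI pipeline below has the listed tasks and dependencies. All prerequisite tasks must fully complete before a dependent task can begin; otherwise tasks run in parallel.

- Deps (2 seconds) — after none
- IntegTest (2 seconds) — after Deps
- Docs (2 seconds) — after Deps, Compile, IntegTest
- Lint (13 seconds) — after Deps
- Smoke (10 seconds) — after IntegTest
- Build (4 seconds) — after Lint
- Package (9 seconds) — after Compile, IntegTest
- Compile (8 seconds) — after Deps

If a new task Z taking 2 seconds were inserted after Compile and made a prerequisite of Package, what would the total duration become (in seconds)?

Originally the schedule takes 19 seconds.
With Z inserted, Package now waits for max(Compile, IntegTest, Z).
New critical path: Deps→Compile→Z→Package = 2+8+2+9 = 21 ⇒ 21 seconds.

21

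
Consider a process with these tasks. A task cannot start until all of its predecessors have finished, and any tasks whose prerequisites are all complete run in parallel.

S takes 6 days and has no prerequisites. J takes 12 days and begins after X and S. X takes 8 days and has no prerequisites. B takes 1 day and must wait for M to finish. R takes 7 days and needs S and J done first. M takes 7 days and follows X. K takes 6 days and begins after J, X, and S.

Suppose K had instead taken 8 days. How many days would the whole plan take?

Baseline: X→J→R = 8+12+7 = 27 → 27 days.
The longest path through K is only 26 days, so K has float 1.
The binding chain switches to X→J→K = 8+12+8 = 28; finish 28 days.

28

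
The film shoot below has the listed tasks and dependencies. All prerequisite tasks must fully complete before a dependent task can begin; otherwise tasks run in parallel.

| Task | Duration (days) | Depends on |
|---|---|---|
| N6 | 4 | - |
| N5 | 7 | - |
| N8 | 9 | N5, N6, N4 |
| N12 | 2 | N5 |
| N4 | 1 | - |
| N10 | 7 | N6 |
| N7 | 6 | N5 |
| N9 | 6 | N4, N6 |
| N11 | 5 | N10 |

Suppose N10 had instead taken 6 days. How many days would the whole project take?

16

Actual critical path: N6→N10→N11 = 4+7+5 = 16 ⇒ 16 days.
Since N10 is critical, the -1 change carries straight to that chain (now 15 days).
Now N5→N8 = 7+9 = 16 is longest, so the finish becomes 16 days.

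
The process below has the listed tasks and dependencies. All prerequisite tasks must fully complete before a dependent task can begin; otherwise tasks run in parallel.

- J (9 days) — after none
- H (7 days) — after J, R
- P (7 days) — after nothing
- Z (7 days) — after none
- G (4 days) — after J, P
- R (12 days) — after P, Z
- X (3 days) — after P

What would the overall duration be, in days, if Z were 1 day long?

26

As given, the longest chain is Z→R→H = 7+12+7 = 26, so the finish is 26 days.
Z is on the critical path; changing it to 1 makes that path 20 days.
The binding chain switches to P→R→H = 7+12+7 = 26; finish 26 days.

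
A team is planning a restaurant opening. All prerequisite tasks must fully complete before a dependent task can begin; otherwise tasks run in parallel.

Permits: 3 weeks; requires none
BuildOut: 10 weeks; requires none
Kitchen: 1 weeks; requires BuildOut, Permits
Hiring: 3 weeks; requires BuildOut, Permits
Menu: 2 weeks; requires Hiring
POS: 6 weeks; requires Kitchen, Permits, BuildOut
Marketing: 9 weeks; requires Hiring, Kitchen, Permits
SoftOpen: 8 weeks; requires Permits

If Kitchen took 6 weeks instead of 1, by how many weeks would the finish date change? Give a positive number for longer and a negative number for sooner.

Baseline: BuildOut→Hiring→Marketing = 10+3+9 = 22 → 22 weeks.
Kitchen is off the critical path — its longest chain is 20 weeks, giving 2 of slack.
New critical path: BuildOut→Kitchen→Marketing = 10+6+9 = 25 ⇒ 25 weeks.
Change in finish: 25 − 22 = +3 weeks.

3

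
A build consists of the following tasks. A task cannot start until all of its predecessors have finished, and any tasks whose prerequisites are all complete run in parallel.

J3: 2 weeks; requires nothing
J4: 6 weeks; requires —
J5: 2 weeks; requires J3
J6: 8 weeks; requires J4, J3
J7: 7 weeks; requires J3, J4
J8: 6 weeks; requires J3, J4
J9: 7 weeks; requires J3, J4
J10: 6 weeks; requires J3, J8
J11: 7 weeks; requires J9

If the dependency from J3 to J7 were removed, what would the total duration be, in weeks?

20

Before: longest chain J4→J9→J11 = 6+7+7 = 20, finish 20.
Dropping J3→J7 doesn't change J7's earliest start (6); another predecessor still binds.
After: J4→J9→J11 = 6+7+7 = 20 → 20 weeks.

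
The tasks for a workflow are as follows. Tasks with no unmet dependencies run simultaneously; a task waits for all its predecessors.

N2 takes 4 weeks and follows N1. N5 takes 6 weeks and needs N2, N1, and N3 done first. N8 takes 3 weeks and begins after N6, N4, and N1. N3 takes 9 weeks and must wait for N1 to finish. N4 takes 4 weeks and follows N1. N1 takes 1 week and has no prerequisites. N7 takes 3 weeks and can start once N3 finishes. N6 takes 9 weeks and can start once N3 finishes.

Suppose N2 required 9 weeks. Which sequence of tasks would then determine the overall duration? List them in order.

Baseline: N1→N3→N6→N8 = 1+9+9+3 = 22 → 22 weeks.
The longest path through N2 is only 11 weeks, so N2 has float 11.
The critical path is still N1→N3→N6→N8; finish is now 22 weeks.

N1, N3, N6, N8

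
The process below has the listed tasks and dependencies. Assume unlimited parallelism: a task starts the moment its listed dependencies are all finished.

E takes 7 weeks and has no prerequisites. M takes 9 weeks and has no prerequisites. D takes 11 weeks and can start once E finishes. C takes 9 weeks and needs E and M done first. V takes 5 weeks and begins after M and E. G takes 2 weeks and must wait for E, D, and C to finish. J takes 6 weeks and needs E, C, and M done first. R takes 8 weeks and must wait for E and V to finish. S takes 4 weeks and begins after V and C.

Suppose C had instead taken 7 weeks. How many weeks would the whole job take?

22

Critical path before the change: M→C→J = 9+9+6 = 24 giving 24 weeks.
Since C is critical, the -2 change carries straight to that chain (now 22 weeks).
No other chain overtakes it, so the finish is 22 weeks.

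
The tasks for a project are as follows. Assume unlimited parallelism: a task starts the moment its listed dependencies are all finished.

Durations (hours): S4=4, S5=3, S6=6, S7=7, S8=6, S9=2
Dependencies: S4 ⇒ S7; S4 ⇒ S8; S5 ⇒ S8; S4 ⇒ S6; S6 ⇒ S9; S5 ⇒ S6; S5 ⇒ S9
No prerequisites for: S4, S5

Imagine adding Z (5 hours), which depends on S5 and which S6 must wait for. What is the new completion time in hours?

Originally the job takes 12 hours.
With Z inserted, S6 now waits for max(S4, S5, Z).
New critical path: S5→Z→S6→S9 = 3+5+6+2 = 16 ⇒ 16 hours.

16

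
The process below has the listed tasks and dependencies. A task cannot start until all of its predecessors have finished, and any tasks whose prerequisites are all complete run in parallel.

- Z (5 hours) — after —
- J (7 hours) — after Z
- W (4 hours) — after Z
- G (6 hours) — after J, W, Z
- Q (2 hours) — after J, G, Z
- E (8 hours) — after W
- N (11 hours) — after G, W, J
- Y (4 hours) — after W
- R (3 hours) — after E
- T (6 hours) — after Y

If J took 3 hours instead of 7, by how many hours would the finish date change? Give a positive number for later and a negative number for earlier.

Critical path before the change: Z→J→G→N = 5+7+6+11 = 29 giving 29 hours.
Since J is critical, the -4 change carries straight to that chain (now 25 hours).
Now Z→W→G→N = 5+4+6+11 = 26 is longest, so the finish becomes 26 hours.
Change in finish: 26 − 29 = -3 hours.

-3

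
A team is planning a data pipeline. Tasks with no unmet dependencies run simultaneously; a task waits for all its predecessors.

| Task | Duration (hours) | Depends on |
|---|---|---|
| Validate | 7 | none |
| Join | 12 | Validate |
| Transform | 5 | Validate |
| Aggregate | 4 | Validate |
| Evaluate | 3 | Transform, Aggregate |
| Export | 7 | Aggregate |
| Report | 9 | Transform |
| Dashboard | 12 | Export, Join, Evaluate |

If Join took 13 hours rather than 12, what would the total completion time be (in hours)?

The binding path is Validate→Join→Dashboard = 7+12+12 = 31; finish at 31 hours.
Since Join is critical, the +1 change carries straight to that chain (now 32 hours).
That remains the longest chain; total 32 hours.

32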